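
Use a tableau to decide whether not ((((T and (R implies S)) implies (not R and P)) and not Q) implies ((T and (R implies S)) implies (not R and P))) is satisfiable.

Initial set: {not ((((T and (R implies S)) implies (not R and P)) and not Q) implies ((T and (R implies S)) implies (not R and P)))}.
not ((((T and (R implies S)) implies (not R and P)) and not Q) implies ((T and (R implies S)) implies (not R and P))): α-rule — add (((T and (R implies S)) implies (not R and P)) and not Q), not ((T and (R implies S)) implies (not R and P)).
(((T and (R implies S)) implies (not R and P)) and not Q): α-rule — add ((T and (R implies S)) implies (not R and P)), not Q.
not ((T and (R implies S)) implies (not R and P)): α-rule — add (T and (R implies S)), not (not R and P).
(T and (R implies S)): α-rule — add T, (R implies S).
((T and (R implies S)) implies (not R and P)): β-rule — branch into not (T and (R implies S))  //  (not R and P).
  branch 1 (add not (T and (R implies S))):
    not (not R and P): β-rule — branch into not not R  //  not P.
      branch 1.1 (add not not R):
        (R implies S): β-rule — branch into not R  //  S.
          branch 1.1.1 (add not R):
            × closes — contains both R and not R.
          branch 1.1.2 (add S):
            not (T and (R implies S)): β-rule — branch into not T  //  not (R implies S).
              branch 1.1.2.1 (add not T):
                × closes — contains both T and not T.
              branch 1.1.2.2 (add not (R implies S)):
                not (R implies S): α-rule — add R, not S.
                × closes — contains both S and not S.
      branch 1.2 (add not P):
        (R implies S): β-rule — branch into not R  //  S.
          branch 1.2.1 (add not R):
            not (T and (R implies S)): β-rule — branch into not T  //  not (R implies S).
              branch 1.2.1.1 (add not T):
                × closes — contains both T and not T.
              branch 1.2.1.2 (add not (R implies S)):
                not (R implies S): α-rule — add R, not S.
                × closes — contains both R and not R.
          branch 1.2.2 (add S):
            not (T and (R implies S)): β-rule — branch into not T  //  not (R implies S).
              branch 1.2.2.1 (add not T):
                × closes — contains both T and not T.
              branch 1.2.2.2 (add not (R implies S)):
                not (R implies S): α-rule — add R, not S.
                × closes — contains both S and not S.
  branch 2 (add (not R and P)):
    (not R and P): α-rule — add not R, P.
    not (not R and P): β-rule — branch into not not R  //  not P.
      branch 2.1 (add not not R):
        × closes — contains both R and not R.
      branch 2.2 (add not P):
        × closes — contains both P and not P.
All 9 branches close.
Every branch closed; the formula is unsatisfiable.

Unsatisfiable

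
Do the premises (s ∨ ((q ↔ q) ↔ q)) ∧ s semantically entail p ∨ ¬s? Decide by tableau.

Initial set: {((s ∨ ((q ↔ q) ↔ q)) ∧ s); ¬(p ∨ ¬s)}.
((s ∨ ((q ↔ q) ↔ q)) ∧ s): α-rule — add (s ∨ ((q ↔ q) ↔ q)), s.
¬(p ∨ ¬s): α-rule — add ¬p, ¬¬s.
(s ∨ ((q ↔ q) ↔ q)): β-rule — branch into s  //  ((q ↔ q) ↔ q).
  branch 1 (add s):
    ○ open, literals {p=0, s=1}.
  branch 2 (add ((q ↔ q) ↔ q)):
    ((q ↔ q) ↔ q): β-rule — branch into (q ↔ q), q  //  ¬(q ↔ q), ¬q.
      branch 2.1 (add (q ↔ q), q):
        (q ↔ q): β-rule — branch into q, q  //  ¬q, ¬q.
          branch 2.1.1 (add q, q):
            ○ open, literals {p=0, q=1, s=1}.
          branch 2.1.2 (add ¬q, ¬q):
            × closes — contains both q and ¬q.
      branch 2.2 (add ¬(q ↔ q), ¬q):
        ¬(q ↔ q): β-rule — branch into q, ¬q  //  ¬q, q.
          branch 2.2.1 (add q, ¬q):
            × closes — contains both q and ¬q.
          branch 2.2.2 (add ¬q, q):
            × closes — contains both q and ¬q.
3 branches closed, 2 open.
An open branch gives a countermodel: p=0, s=1 (unmentioned atoms arbitrary); the premises hold there but the conclusion fails.

No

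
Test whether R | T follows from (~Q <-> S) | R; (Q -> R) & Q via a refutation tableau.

Initial set: {((~Q <-> S) | R); ((Q -> R) & Q); ~(R | T)}.
((Q -> R) & Q): α-rule — add (Q -> R), Q.
~(R | T): α-rule — add ~R, ~T.
((~Q <-> S) | R): β-rule — branch into (~Q <-> S)  //  R.
  branch 1 (add (~Q <-> S)):
    (Q -> R): β-rule — branch into ~Q  //  R.
      branch 1.1 (add ~Q):
        × closes — contains both Q and ~Q.
      branch 1.2 (add R):
        × closes — contains both R and ~R.
  branch 2 (add R):
    × closes — contains both R and ~R.
All 3 branches close.
Every branch closed, so the premises entail the conclusion.

Yes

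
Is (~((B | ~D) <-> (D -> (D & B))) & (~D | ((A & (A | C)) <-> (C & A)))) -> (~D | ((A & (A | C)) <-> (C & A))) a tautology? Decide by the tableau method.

Valid

Assume the negation and expand:
Initial set: {~((~((B | ~D) <-> (D -> (D & B))) & (~D | ((A & (A | C)) <-> (C & A)))) -> (~D | ((A & (A | C)) <-> (C & A))))}.
~((~((B | ~D) <-> (D -> (D & B))) & (~D | ((A & (A | C)) <-> (C & A)))) -> (~D | ((A & (A | C)) <-> (C & A)))): α-rule — add (~((B | ~D) <-> (D -> (D & B))) & (~D | ((A & (A | C)) <-> (C & A)))), ~(~D | ((A & (A | C)) <-> (C & A))).
(~((B | ~D) <-> (D -> (D & B))) & (~D | ((A & (A | C)) <-> (C & A)))): α-rule — add ~((B | ~D) <-> (D -> (D & B))), (~D | ((A & (A | C)) <-> (C & A))).
~(~D | ((A & (A | C)) <-> (C & A))): α-rule — add ~~D, ~((A & (A | C)) <-> (C & A)).
~((B | ~D) <-> (D -> (D & B))): β-rule — branch into (B | ~D), ~(D -> (D & B))  //  ~(B | ~D), (D -> (D & B)).
  branch 1 (add (B | ~D), ~(D -> (D & B))):
    ~(D -> (D & B)): α-rule — add D, ~(D & B).
    (~D | ((A & (A | C)) <-> (C & A))): β-rule — branch into ~D  //  ((A & (A | C)) <-> (C & A)).
      branch 1.1 (add ~D):
        × closes — contains both D and ~D.
      branch 1.2 (add ((A & (A | C)) <-> (C & A))):
        ~((A & (A | C)) <-> (C & A)): β-rule — branch into (A & (A | C)), ~(C & A)  //  ~(A & (A | C)), (C & A).
          branch 1.2.1 (add (A & (A | C)), ~(C & A)):
            (A & (A | C)): α-rule — add A, (A | C).
            (B | ~D): β-rule — branch into B  //  ~D.
              branch 1.2.1.1 (add B):
                ~(D & B): β-rule — branch into ~D  //  ~B.
                  branch 1.2.1.1.1 (add ~D):
                    × closes — contains both D and ~D.
                  branch 1.2.1.1.2 (add ~B):
                    × closes — contains both B and ~B.
              branch 1.2.1.2 (add ~D):
                × closes — contains both D and ~D.
          branch 1.2.2 (add ~(A & (A | C)), (C & A)):
            (C & A): α-rule — add C, A.
            (B | ~D): β-rule — branch into B  //  ~D.
              branch 1.2.2.1 (add B):
                ~(D & B): β-rule — branch into ~D  //  ~B.
                  branch 1.2.2.1.1 (add ~D):
                    × closes — contains both D and ~D.
                  branch 1.2.2.1.2 (add ~B):
                    × closes — contains both B and ~B.
              branch 1.2.2.2 (add ~D):
                × closes — contains both D and ~D.
  branch 2 (add ~(B | ~D), (D -> (D & B))):
    ~(B | ~D): α-rule — add ~B, ~~D.
    (~D | ((A & (A | C)) <-> (C & A))): β-rule — branch into ~D  //  ((A & (A | C)) <-> (C & A)).
      branch 2.1 (add ~D):
        × closes — contains both D and ~D.
      branch 2.2 (add ((A & (A | C)) <-> (C & A))):
        ~((A & (A | C)) <-> (C & A)): β-rule — branch into (A & (A | C)), ~(C & A)  //  ~(A & (A | C)), (C & A).
          branch 2.2.1 (add (A & (A | C)), ~(C & A)):
            (A & (A | C)): α-rule — add A, (A | C).
            (D -> (D & B)): β-rule — branch into ~D  //  (D & B).
              branch 2.2.1.1 (add ~D):
                × closes — contains both D and ~D.
              branch 2.2.1.2 (add (D & B)):
                (D & B): α-rule — add D, B.
                × closes — contains both B and ~B.
          branch 2.2.2 (add ~(A & (A | C)), (C & A)):
            (C & A): α-rule — add C, A.
            (D -> (D & B)): β-rule — branch into ~D  //  (D & B).
              branch 2.2.2.1 (add ~D):
                × closes — contains both D and ~D.
              branch 2.2.2.2 (add (D & B)):
                (D & B): α-rule — add D, B.
                × closes — contains both B and ~B.
All 12 branches close.
Every branch closed, so the negation is unsatisfiable and the formula is valid.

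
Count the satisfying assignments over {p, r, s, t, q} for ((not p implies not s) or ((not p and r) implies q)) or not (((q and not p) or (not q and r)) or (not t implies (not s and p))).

Initial set: {(((not p implies not s) or ((not p and r) implies q)) or not (((q and not p) or (not q and r)) or (not t implies (not s and p))))}.
(((not p implies not s) or ((not p and r) implies q)) or not (((q and not p) or (not q and r)) or (not t implies (not s and p)))): β-rule — branch into ((not p implies not s) or ((not p and r) implies q))  //  not (((q and not p) or (not q and r)) or (not t implies (not s and p))).
  branch 1 (add ((not p implies not s) or ((not p and r) implies q))):
    ((not p implies not s) or ((not p and r) implies q)): β-rule — branch into (not p implies not s)  //  ((not p and r) implies q).
      branch 1.1 (add (not p implies not s)):
        (not p implies not s): β-rule — branch into not not p  //  not s.
          branch 1.1.1 (add not not p):
            ○ open, literals {p=1}.
          branch 1.1.2 (add not s):
            ○ open, literals {s=0}.
      branch 1.2 (add ((not p and r) implies q)):
        ((not p and r) implies q): β-rule — branch into not (not p and r)  //  q.
          branch 1.2.1 (add not (not p and r)):
            not (not p and r): β-rule — branch into not not p  //  not r.
              branch 1.2.1.1 (add not not p):
                ○ open, literals {p=1}.
              branch 1.2.1.2 (add not r):
                ○ open, literals {r=0}.
          branch 1.2.2 (add q):
            ○ open, literals {q=1}.
  branch 2 (add not (((q and not p) or (not q and r)) or (not t implies (not s and p)))):
    not (((q and not p) or (not q and r)) or (not t implies (not s and p))): α-rule — add not ((q and not p) or (not q and r)), not (not t implies (not s and p)).
    not ((q and not p) or (not q and r)): α-rule — add not (q and not p), not (not q and r).
    not (not t implies (not s and p)): α-rule — add not t, not (not s and p).
    not (q and not p): β-rule — branch into not q  //  not not p.
      branch 2.1 (add not q):
        not (not q and r): β-rule — branch into not not q  //  not r.
          branch 2.1.1 (add not not q):
            × closes — contains both q and not q.
          branch 2.1.2 (add not r):
            not (not s and p): β-rule — branch into not not s  //  not p.
              branch 2.1.2.1 (add not not s):
                ○ open, literals {q=0, r=0, s=1, t=0}.
              branch 2.1.2.2 (add not p):
                ○ open, literals {p=0, q=0, r=0, t=0}.
      branch 2.2 (add not not p):
        not (not q and r): β-rule — branch into not not q  //  not r.
          branch 2.2.1 (add not not q):
            not (not s and p): β-rule — branch into not not s  //  not p.
              branch 2.2.1.1 (add not not s):
                ○ open, literals {p=1, q=1, s=1, t=0}.
              branch 2.2.1.2 (add not p):
                × closes — contains both p and not p.
          branch 2.2.2 (add not r):
            not (not s and p): β-rule — branch into not not s  //  not p.
              branch 2.2.2.1 (add not not s):
                ○ open, literals {p=1, r=0, s=1, t=0}.
              branch 2.2.2.2 (add not p):
                × closes — contains both p and not p.
3 branches closed, 9 open.
Each open branch fixes some atoms; the unmentioned ones are free. Counting distinct full assignments: branch {p=1} (r, s, t, q) contributes 16 new; branch {s=0} (p, r, t, q) contributes 8 new; branch {p=1} (r, s, t, q) contributes 0 new; branch {r=0} (p, s, t, q) contributes 4 new; branch {q=1} (p, r, s, t) contributes 2 new; branch {q=0, r=0, s=1, t=0} (p) contributes 0 new; branch {p=0, q=0, r=0, t=0} (s) contributes 0 new; branch {p=1, q=1, s=1, t=0} (r) contributes 0 new; branch {p=1, r=0, s=1, t=0} (q) contributes 0 new. Total: 30.

30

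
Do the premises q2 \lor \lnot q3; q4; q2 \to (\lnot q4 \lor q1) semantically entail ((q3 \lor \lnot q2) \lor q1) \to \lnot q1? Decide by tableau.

Initial set: {(q2 \lor \lnot q3); q4; (q2 \to (\lnot q4 \lor q1)); \lnot (((q3 \lor \lnot q2) \lor q1) \to \lnot q1)}.
\lnot (((q3 \lor \lnot q2) \lor q1) \to \lnot q1): α-rule — add ((q3 \lor \lnot q2) \lor q1), \lnot \lnot q1.
(q2 \lor \lnot q3): β-rule — branch into q2  //  \lnot q3.
  branch 1 (add q2):
    (q2 \to (\lnot q4 \lor q1)): β-rule — branch into \lnot q2  //  (\lnot q4 \lor q1).
      branch 1.1 (add \lnot q2):
        × closes — contains both q2 and \lnot q2.
      branch 1.2 (add (\lnot q4 \lor q1)):
        ((q3 \lor \lnot q2) \lor q1): β-rule — branch into (q3 \lor \lnot q2)  //  q1.
          branch 1.2.1 (add (q3 \lor \lnot q2)):
            (\lnot q4 \lor q1): β-rule — branch into \lnot q4  //  q1.
              branch 1.2.1.1 (add \lnot q4):
                × closes — contains both q4 and \lnot q4.
              branch 1.2.1.2 (add q1):
                (q3 \lor \lnot q2): β-rule — branch into q3  //  \lnot q2.
                  branch 1.2.1.2.1 (add q3):
                    ○ open, literals {q1=true, q2=true, q3=true, q4=true}.
                  branch 1.2.1.2.2 (add \lnot q2):
                    × closes — contains both q2 and \lnot q2.
          branch 1.2.2 (add q1):
            (\lnot q4 \lor q1): β-rule — branch into \lnot q4  //  q1.
              branch 1.2.2.1 (add \lnot q4):
                × closes — contains both q4 and \lnot q4.
              branch 1.2.2.2 (add q1):
                ○ open, literals {q1=true, q2=true, q4=true}.
  branch 2 (add \lnot q3):
    (q2 \to (\lnot q4 \lor q1)): β-rule — branch into \lnot q2  //  (\lnot q4 \lor q1).
      branch 2.1 (add \lnot q2):
        ((q3 \lor \lnot q2) \lor q1): β-rule — branch into (q3 \lor \lnot q2)  //  q1.
          branch 2.1.1 (add (q3 \lor \lnot q2)):
            (q3 \lor \lnot q2): β-rule — branch into q3  //  \lnot q2.
              branch 2.1.1.1 (add q3):
                × closes — contains both q3 and \lnot q3.
              branch 2.1.1.2 (add \lnot q2):
                ○ open, literals {q1=true, q2=false, q3=false, q4=true}.
          branch 2.1.2 (add q1):
            ○ open, literals {q1=true, q2=false, q3=false, q4=true}.
      branch 2.2 (add (\lnot q4 \lor q1)):
        ((q3 \lor \lnot q2) \lor q1): β-rule — branch into (q3 \lor \lnot q2)  //  q1.
          branch 2.2.1 (add (q3 \lor \lnot q2)):
            (\lnot q4 \lor q1): β-rule — branch into \lnot q4  //  q1.
              branch 2.2.1.1 (add \lnot q4):
                × closes — contains both q4 and \lnot q4.
              branch 2.2.1.2 (add q1):
                (q3 \lor \lnot q2): β-rule — branch into q3  //  \lnot q2.
                  branch 2.2.1.2.1 (add q3):
                    × closes — contains both q3 and \lnot q3.
                  branch 2.2.1.2.2 (add \lnot q2):
                    ○ open, literals {q1=true, q2=false, q3=false, q4=true}.
          branch 2.2.2 (add q1):
            (\lnot q4 \lor q1): β-rule — branch into \lnot q4  //  q1.
              branch 2.2.2.1 (add \lnot q4):
                × closes — contains both q4 and \lnot q4.
              branch 2.2.2.2 (add q1):
                ○ open, literals {q1=true, q3=false, q4=true}.
8 branches closed, 6 open.
An open branch gives a countermodel: q1=true, q2=true, q3=true, q4=true (unmentioned atoms arbitrary); the premises hold there but the conclusion fails.

No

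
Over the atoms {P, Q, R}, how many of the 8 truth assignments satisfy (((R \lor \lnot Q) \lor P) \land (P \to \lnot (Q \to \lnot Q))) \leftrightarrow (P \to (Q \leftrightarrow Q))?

Initial set: {((((R \lor \lnot Q) \lor P) \land (P \to \lnot (Q \to \lnot Q))) \leftrightarrow (P \to (Q \leftrightarrow Q)))}.
((((R \lor \lnot Q) \lor P) \land (P \to \lnot (Q \to \lnot Q))) \leftrightarrow (P \to (Q \leftrightarrow Q))): β-rule — branch into (((R \lor \lnot Q) \lor P) \land (P \to \lnot (Q \to \lnot Q))), (P \to (Q \leftrightarrow Q))  //  \lnot (((R \lor \lnot Q) \lor P) \land (P \to \lnot (Q \to \lnot Q))), \lnot (P \to (Q \leftrightarrow Q)).
  branch 1 (add (((R \lor \lnot Q) \lor P) \land (P \to \lnot (Q \to \lnot Q))), (P \to (Q \leftrightarrow Q))):
    (((R \lor \lnot Q) \lor P) \land (P \to \lnot (Q \to \lnot Q))): α-rule — add ((R \lor \lnot Q) \lor P), (P \to \lnot (Q \to \lnot Q)).
    (P \to (Q \leftrightarrow Q)): β-rule — branch into \lnot P  //  (Q \leftrightarrow Q).
      branch 1.1 (add \lnot P):
        ((R \lor \lnot Q) \lor P): β-rule — branch into (R \lor \lnot Q)  //  P.
          branch 1.1.1 (add (R \lor \lnot Q)):
            (P \to \lnot (Q \to \lnot Q)): β-rule — branch into \lnot P  //  \lnot (Q \to \lnot Q).
              branch 1.1.1.1 (add \lnot P):
                (R \lor \lnot Q): β-rule — branch into R  //  \lnot Q.
                  branch 1.1.1.1.1 (add R):
                    ○ open, literals {P=F, R=T}.
                  branch 1.1.1.1.2 (add \lnot Q):
                    ○ open, literals {P=F, Q=F}.
              branch 1.1.1.2 (add \lnot (Q \to \lnot Q)):
                \lnot (Q \to \lnot Q): α-rule — add Q, \lnot \lnot Q.
                (R \lor \lnot Q): β-rule — branch into R  //  \lnot Q.
                  branch 1.1.1.2.1 (add R):
                    ○ open, literals {P=F, Q=T, R=T}.
                  branch 1.1.1.2.2 (add \lnot Q):
                    × closes — contains both Q and \lnot Q.
          branch 1.1.2 (add P):
            × closes — contains both P and \lnot P.
      branch 1.2 (add (Q \leftrightarrow Q)):
        ((R \lor \lnot Q) \lor P): β-rule — branch into (R \lor \lnot Q)  //  P.
          branch 1.2.1 (add (R \lor \lnot Q)):
            (P \to \lnot (Q \to \lnot Q)): β-rule — branch into \lnot P  //  \lnot (Q \to \lnot Q).
              branch 1.2.1.1 (add \lnot P):
                (Q \leftrightarrow Q): β-rule — branch into Q, Q  //  \lnot Q, \lnot Q.
                  branch 1.2.1.1.1 (add Q, Q):
                    (R \lor \lnot Q): β-rule — branch into R  //  \lnot Q.
                      branch 1.2.1.1.1.1 (add R):
                        ○ open, literals {P=F, Q=T, R=T}.
                      branch 1.2.1.1.1.2 (add \lnot Q):
                        × closes — contains both Q and \lnot Q.
                  branch 1.2.1.1.2 (add \lnot Q, \lnot Q):
                    (R \lor \lnot Q): β-rule — branch into R  //  \lnot Q.
                      branch 1.2.1.1.2.1 (add R):
                        ○ open, literals {P=F, Q=F, R=T}.
                      branch 1.2.1.1.2.2 (add \lnot Q):
                        ○ open, literals {P=F, Q=F}.
              branch 1.2.1.2 (add \lnot (Q \to \lnot Q)):
                \lnot (Q \to \lnot Q): α-rule — add Q, \lnot \lnot Q.
                (Q \leftrightarrow Q): β-rule — branch into Q, Q  //  \lnot Q, \lnot Q.
                  branch 1.2.1.2.1 (add Q, Q):
                    (R \lor \lnot Q): β-rule — branch into R  //  \lnot Q.
                      branch 1.2.1.2.1.1 (add R):
                        ○ open, literals {Q=T, R=T}.
                      branch 1.2.1.2.1.2 (add \lnot Q):
                        × closes — contains both Q and \lnot Q.
                  branch 1.2.1.2.2 (add \lnot Q, \lnot Q):
                    × closes — contains both Q and \lnot Q.
          branch 1.2.2 (add P):
            (P \to \lnot (Q \to \lnot Q)): β-rule — branch into \lnot P  //  \lnot (Q \to \lnot Q).
              branch 1.2.2.1 (add \lnot P):
                × closes — contains both P and \lnot P.
              branch 1.2.2.2 (add \lnot (Q \to \lnot Q)):
                \lnot (Q \to \lnot Q): α-rule — add Q, \lnot \lnot Q.
                (Q \leftrightarrow Q): β-rule — branch into Q, Q  //  \lnot Q, \lnot Q.
                  branch 1.2.2.2.1 (add Q, Q):
                    ○ open, literals {P=T, Q=T}.
                  branch 1.2.2.2.2 (add \lnot Q, \lnot Q):
                    × closes — contains both Q and \lnot Q.
  branch 2 (add \lnot (((R \lor \lnot Q) \lor P) \land (P \to \lnot (Q \to \lnot Q))), \lnot (P \to (Q \leftrightarrow Q))):
    \lnot (P \to (Q \leftrightarrow Q)): α-rule — add P, \lnot (Q \leftrightarrow Q).
    \lnot (((R \lor \lnot Q) \lor P) \land (P \to \lnot (Q \to \lnot Q))): β-rule — branch into \lnot ((R \lor \lnot Q) \lor P)  //  \lnot (P \to \lnot (Q \to \lnot Q)).
      branch 2.1 (add \lnot ((R \lor \lnot Q) \lor P)):
        \lnot ((R \lor \lnot Q) \lor P): α-rule — add \lnot (R \lor \lnot Q), \lnot P.
        × closes — contains both P and \lnot P.
      branch 2.2 (add \lnot (P \to \lnot (Q \to \lnot Q))):
        \lnot (P \to \lnot (Q \to \lnot Q)): α-rule — add P, \lnot \lnot (Q \to \lnot Q).
        \lnot (Q \leftrightarrow Q): β-rule — branch into Q, \lnot Q  //  \lnot Q, Q.
          branch 2.2.1 (add Q, \lnot Q):
            × closes — contains both Q and \lnot Q.
          branch 2.2.2 (add \lnot Q, Q):
            × closes — contains both Q and \lnot Q.
10 branches closed, 8 open.
Each open branch fixes some atoms; the unmentioned ones are free. Counting distinct full assignments: branch {P=F, R=T} (Q) contributes 2 new; branch {P=F, Q=F} (R) contributes 1 new; branch {P=F, Q=T, R=T} (none free) contributes 0 new; branch {P=F, Q=T, R=T} (none free) contributes 0 new; branch {P=F, Q=F, R=T} (none free) contributes 0 new; branch {P=F, Q=F} (R) contributes 0 new; branch {Q=T, R=T} (P) contributes 1 new; branch {P=T, Q=T} (R) contributes 1 new. Total: 5.

5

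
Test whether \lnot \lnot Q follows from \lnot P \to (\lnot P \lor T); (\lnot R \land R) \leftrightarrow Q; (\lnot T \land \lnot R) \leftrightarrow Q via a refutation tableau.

Initial set: {T (\lnot P \to (\lnot P \lor T)); T ((\lnot R \land R) \leftrightarrow Q); T ((\lnot T \land \lnot R) \leftrightarrow Q); F \lnot \lnot Q}.
F \lnot \lnot Q: drop double negation, giving F Q.
T (\lnot P \to (\lnot P \lor T)): β-rule — branch into F \lnot P  //  T (\lnot P \lor T).
  branch 1 (add F \lnot P):
    T ((\lnot R \land R) \leftrightarrow Q): β-rule — branch into T (\lnot R \land R), T Q  //  F (\lnot R \land R), F Q.
      branch 1.1 (add T (\lnot R \land R), T Q):
        × closes — contains both Q and \lnot Q.
      branch 1.2 (add F (\lnot R \land R), F Q):
        T ((\lnot T \land \lnot R) \leftrightarrow Q): β-rule — branch into T (\lnot T \land \lnot R), T Q  //  F (\lnot T \land \lnot R), F Q.
          branch 1.2.1 (add T (\lnot T \land \lnot R), T Q):
            × closes — contains both Q and \lnot Q.
          branch 1.2.2 (add F (\lnot T \land \lnot R), F Q):
            F (\lnot R \land R): β-rule — branch into F \lnot R  //  F R.
              branch 1.2.2.1 (add F \lnot R):
                F (\lnot T \land \lnot R): β-rule — branch into F \lnot T  //  F \lnot R.
                  branch 1.2.2.1.1 (add F \lnot T):
                    ○ open, literals {P=1, Q=0, R=1, T=1}.
                  branch 1.2.2.1.2 (add F \lnot R):
                    ○ open, literals {P=1, Q=0, R=1}.
              branch 1.2.2.2 (add F R):
                F (\lnot T \land \lnot R): β-rule — branch into F \lnot T  //  F \lnot R.
                  branch 1.2.2.2.1 (add F \lnot T):
                    ○ open, literals {P=1, Q=0, R=0, T=1}.
                  branch 1.2.2.2.2 (add F \lnot R):
                    × closes — contains both R and \lnot R.
  branch 2 (add T (\lnot P \lor T)):
    T ((\lnot R \land R) \leftrightarrow Q): β-rule — branch into T (\lnot R \land R), T Q  //  F (\lnot R \land R), F Q.
      branch 2.1 (add T (\lnot R \land R), T Q):
        × closes — contains both Q and \lnot Q.
      branch 2.2 (add F (\lnot R \land R), F Q):
        T ((\lnot T \land \lnot R) \leftrightarrow Q): β-rule — branch into T (\lnot T \land \lnot R), T Q  //  F (\lnot T \land \lnot R), F Q.
          branch 2.2.1 (add T (\lnot T \land \lnot R), T Q):
            × closes — contains both Q and \lnot Q.
          branch 2.2.2 (add F (\lnot T \land \lnot R), F Q):
            T (\lnot P \lor T): β-rule — branch into T \lnot P  //  T T.
              branch 2.2.2.1 (add T \lnot P):
                F (\lnot R \land R): β-rule — branch into F \lnot R  //  F R.
                  branch 2.2.2.1.1 (add F \lnot R):
                    F (\lnot T \land \lnot R): β-rule — branch into F \lnot T  //  F \lnot R.
                      branch 2.2.2.1.1.1 (add F \lnot T):
                        ○ open, literals {P=0, Q=0, R=1, T=1}.
                      branch 2.2.2.1.1.2 (add F \lnot R):
                        ○ open, literals {P=0, Q=0, R=1}.
                  branch 2.2.2.1.2 (add F R):
                    F (\lnot T \land \lnot R): β-rule — branch into F \lnot T  //  F \lnot R.
                      branch 2.2.2.1.2.1 (add F \lnot T):
                        ○ open, literals {P=0, Q=0, R=0, T=1}.
                      branch 2.2.2.1.2.2 (add F \lnot R):
                        × closes — contains both R and \lnot R.
              branch 2.2.2.2 (add T T):
                F (\lnot R \land R): β-rule — branch into F \lnot R  //  F R.
                  branch 2.2.2.2.1 (add F \lnot R):
                    F (\lnot T \land \lnot R): β-rule — branch into F \lnot T  //  F \lnot R.
                      branch 2.2.2.2.1.1 (add F \lnot T):
                        ○ open, literals {Q=0, R=1, T=1}.
                      branch 2.2.2.2.1.2 (add F \lnot R):
                        ○ open, literals {Q=0, R=1, T=1}.
                  branch 2.2.2.2.2 (add F R):
                    F (\lnot T \land \lnot R): β-rule — branch into F \lnot T  //  F \lnot R.
                      branch 2.2.2.2.2.1 (add F \lnot T):
                        ○ open, literals {Q=0, R=0, T=1}.
                      branch 2.2.2.2.2.2 (add F \lnot R):
                        × closes — contains both R and \lnot R.
7 branches closed, 9 open.
An open branch gives a countermodel: P=1, Q=0, R=1, T=1 (unmentioned atoms arbitrary); the premises hold there but the conclusion fails.

No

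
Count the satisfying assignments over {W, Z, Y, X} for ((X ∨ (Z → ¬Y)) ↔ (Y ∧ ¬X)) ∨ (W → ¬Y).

Initial set: {(((X ∨ (Z → ¬Y)) ↔ (Y ∧ ¬X)) ∨ (W → ¬Y))}.
(((X ∨ (Z → ¬Y)) ↔ (Y ∧ ¬X)) ∨ (W → ¬Y)): β-rule — branch into ((X ∨ (Z → ¬Y)) ↔ (Y ∧ ¬X))  //  (W → ¬Y).
  branch 1 (add ((X ∨ (Z → ¬Y)) ↔ (Y ∧ ¬X))):
    ((X ∨ (Z → ¬Y)) ↔ (Y ∧ ¬X)): β-rule — branch into (X ∨ (Z → ¬Y)), (Y ∧ ¬X)  //  ¬(X ∨ (Z → ¬Y)), ¬(Y ∧ ¬X).
      branch 1.1 (add (X ∨ (Z → ¬Y)), (Y ∧ ¬X)):
        (Y ∧ ¬X): α-rule — add Y, ¬X.
        (X ∨ (Z → ¬Y)): β-rule — branch into X  //  (Z → ¬Y).
          branch 1.1.1 (add X):
            × closes — contains both X and ¬X.
          branch 1.1.2 (add (Z → ¬Y)):
            (Z → ¬Y): β-rule — branch into ¬Z  //  ¬Y.
              branch 1.1.2.1 (add ¬Z):
                ○ open, literals {X=F, Y=T, Z=F}.
              branch 1.1.2.2 (add ¬Y):
                × closes — contains both Y and ¬Y.
      branch 1.2 (add ¬(X ∨ (Z → ¬Y)), ¬(Y ∧ ¬X)):
        ¬(X ∨ (Z → ¬Y)): α-rule — add ¬X, ¬(Z → ¬Y).
        ¬(Z → ¬Y): α-rule — add Z, ¬¬Y.
        ¬(Y ∧ ¬X): β-rule — branch into ¬Y  //  ¬¬X.
          branch 1.2.1 (add ¬Y):
            × closes — contains both Y and ¬Y.
          branch 1.2.2 (add ¬¬X):
            × closes — contains both X and ¬X.
  branch 2 (add (W → ¬Y)):
    (W → ¬Y): β-rule — branch into ¬W  //  ¬Y.
      branch 2.1 (add ¬W):
        ○ open, literals {W=F}.
      branch 2.2 (add ¬Y):
        ○ open, literals {Y=F}.
4 branches closed, 3 open.
Each open branch fixes some atoms; the unmentioned ones are free. Counting distinct full assignments: branch {X=F, Y=T, Z=F} (W) contributes 2 new; branch {W=F} (Z, Y, X) contributes 7 new; branch {Y=F} (W, Z, X) contributes 4 new. Total: 13.

13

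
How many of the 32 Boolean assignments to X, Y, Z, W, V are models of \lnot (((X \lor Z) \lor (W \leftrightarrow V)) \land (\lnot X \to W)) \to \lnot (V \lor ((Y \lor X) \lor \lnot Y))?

22

Initial set: {(\lnot (((X \lor Z) \lor (W \leftrightarrow V)) \land (\lnot X \to W)) \to \lnot (V \lor ((Y \lor X) \lor \lnot Y)))}.
(\lnot (((X \lor Z) \lor (W \leftrightarrow V)) \land (\lnot X \to W)) \to \lnot (V \lor ((Y \lor X) \lor \lnot Y))): β-rule — branch into \lnot \lnot (((X \lor Z) \lor (W \leftrightarrow V)) \land (\lnot X \to W))  //  \lnot (V \lor ((Y \lor X) \lor \lnot Y)).
  branch 1 (add \lnot \lnot (((X \lor Z) \lor (W \leftrightarrow V)) \land (\lnot X \to W))):
    \lnot \lnot (((X \lor Z) \lor (W \leftrightarrow V)) \land (\lnot X \to W)): α-rule — add ((X \lor Z) \lor (W \leftrightarrow V)), (\lnot X \to W).
    ((X \lor Z) \lor (W \leftrightarrow V)): β-rule — branch into (X \lor Z)  //  (W \leftrightarrow V).
      branch 1.1 (add (X \lor Z)):
        (\lnot X \to W): β-rule — branch into \lnot \lnot X  //  W.
          branch 1.1.1 (add \lnot \lnot X):
            (X \lor Z): β-rule — branch into X  //  Z.
              branch 1.1.1.1 (add X):
                ○ open, literals {X=T}.
              branch 1.1.1.2 (add Z):
                ○ open, literals {X=T, Z=T}.
          branch 1.1.2 (add W):
            (X \lor Z): β-rule — branch into X  //  Z.
              branch 1.1.2.1 (add X):
                ○ open, literals {W=T, X=T}.
              branch 1.1.2.2 (add Z):
                ○ open, literals {W=T, Z=T}.
      branch 1.2 (add (W \leftrightarrow V)):
        (\lnot X \to W): β-rule — branch into \lnot \lnot X  //  W.
          branch 1.2.1 (add \lnot \lnot X):
            (W \leftrightarrow V): β-rule — branch into W, V  //  \lnot W, \lnot V.
              branch 1.2.1.1 (add W, V):
                ○ open, literals {V=T, W=T, X=T}.
              branch 1.2.1.2 (add \lnot W, \lnot V):
                ○ open, literals {V=F, W=F, X=T}.
          branch 1.2.2 (add W):
            (W \leftrightarrow V): β-rule — branch into W, V  //  \lnot W, \lnot V.
              branch 1.2.2.1 (add W, V):
                ○ open, literals {V=T, W=T}.
              branch 1.2.2.2 (add \lnot W, \lnot V):
                × closes — contains both W and \lnot W.
  branch 2 (add \lnot (V \lor ((Y \lor X) \lor \lnot Y))):
    \lnot (V \lor ((Y \lor X) \lor \lnot Y)): α-rule — add \lnot V, \lnot ((Y \lor X) \lor \lnot Y).
    \lnot ((Y \lor X) \lor \lnot Y): α-rule — add \lnot (Y \lor X), \lnot \lnot Y.
    \lnot (Y \lor X): α-rule — add \lnot Y, \lnot X.
    × closes — contains both Y and \lnot Y.
2 branches closed, 7 open.
Each open branch fixes some atoms; the unmentioned ones are free. Counting distinct full assignments: branch {X=T} (Y, Z, W, V) contributes 16 new; branch {X=T, Z=T} (Y, W, V) contributes 0 new; branch {W=T, X=T} (Y, Z, V) contributes 0 new; branch {W=T, Z=T} (X, Y, V) contributes 4 new; branch {V=T, W=T, X=T} (Y, Z) contributes 0 new; branch {V=F, W=F, X=T} (Y, Z) contributes 0 new; branch {V=T, W=T} (X, Y, Z) contributes 2 new. Total: 22.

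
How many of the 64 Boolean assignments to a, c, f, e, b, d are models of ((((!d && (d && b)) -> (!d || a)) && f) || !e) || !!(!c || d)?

60

Initial set: {T (((((!d && (d && b)) -> (!d || a)) && f) || !e) || !!(!c || d))}.
T (((((!d && (d && b)) -> (!d || a)) && f) || !e) || !!(!c || d)): β-rule — branch into T ((((!d && (d && b)) -> (!d || a)) && f) || !e)  //  T !!(!c || d).
  branch 1 (add T ((((!d && (d && b)) -> (!d || a)) && f) || !e)):
    T ((((!d && (d && b)) -> (!d || a)) && f) || !e): β-rule — branch into T (((!d && (d && b)) -> (!d || a)) && f)  //  T !e.
      branch 1.1 (add T (((!d && (d && b)) -> (!d || a)) && f)):
        T (((!d && (d && b)) -> (!d || a)) && f): α-rule — add T ((!d && (d && b)) -> (!d || a)), T f.
        T ((!d && (d && b)) -> (!d || a)): β-rule — branch into F (!d && (d && b))  //  T (!d || a).
          branch 1.1.1 (add F (!d && (d && b))):
            F (!d && (d && b)): β-rule — branch into F !d  //  F (d && b).
              branch 1.1.1.1 (add F !d):
                ○ open, literals {d=T, f=T}.
              branch 1.1.1.2 (add F (d && b)):
                F (d && b): β-rule — branch into F d  //  F b.
                  branch 1.1.1.2.1 (add F d):
                    ○ open, literals {d=F, f=T}.
                  branch 1.1.1.2.2 (add F b):
                    ○ open, literals {b=F, f=T}.
          branch 1.1.2 (add T (!d || a)):
            T (!d || a): β-rule — branch into T !d  //  T a.
              branch 1.1.2.1 (add T !d):
                ○ open, literals {d=F, f=T}.
              branch 1.1.2.2 (add T a):
                ○ open, literals {a=T, f=T}.
      branch 1.2 (add T !e):
        ○ open, literals {e=F}.
  branch 2 (add T !!(!c || d)):
    T !!(!c || d): drop double negation, giving T (!c || d).
    T (!c || d): β-rule — branch into T !c  //  T d.
      branch 2.1 (add T !c):
        ○ open, literals {c=F}.
      branch 2.2 (add T d):
        ○ open, literals {d=T}.
0 branches closed, 8 open.
Each open branch fixes some atoms; the unmentioned ones are free. Counting distinct full assignments: branch {d=T, f=T} (a, c, e, b) contributes 16 new; branch {d=F, f=T} (a, c, e, b) contributes 16 new; branch {b=F, f=T} (a, c, e, d) contributes 0 new; branch {d=F, f=T} (a, c, e, b) contributes 0 new; branch {a=T, f=T} (c, e, b, d) contributes 0 new; branch {e=F} (a, c, f, b, d) contributes 16 new; branch {c=F} (a, f, e, b, d) contributes 8 new; branch {d=T} (a, c, f, e, b) contributes 4 new. Total: 60.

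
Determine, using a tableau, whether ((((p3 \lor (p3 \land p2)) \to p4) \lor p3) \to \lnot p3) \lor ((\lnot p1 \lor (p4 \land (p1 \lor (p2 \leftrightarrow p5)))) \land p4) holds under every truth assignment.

Assume the negation and expand:
Initial set: {\lnot (((((p3 \lor (p3 \land p2)) \to p4) \lor p3) \to \lnot p3) \lor ((\lnot p1 \lor (p4 \land (p1 \lor (p2 \leftrightarrow p5)))) \land p4))}.
\lnot (((((p3 \lor (p3 \land p2)) \to p4) \lor p3) \to \lnot p3) \lor ((\lnot p1 \lor (p4 \land (p1 \lor (p2 \leftrightarrow p5)))) \land p4)): α-rule — add \lnot ((((p3 \lor (p3 \land p2)) \to p4) \lor p3) \to \lnot p3), \lnot ((\lnot p1 \lor (p4 \land (p1 \lor (p2 \leftrightarrow p5)))) \land p4).
\lnot ((((p3 \lor (p3 \land p2)) \to p4) \lor p3) \to \lnot p3): α-rule — add (((p3 \lor (p3 \land p2)) \to p4) \lor p3), \lnot \lnot p3.
\lnot ((\lnot p1 \lor (p4 \land (p1 \lor (p2 \leftrightarrow p5)))) \land p4): β-rule — branch into \lnot (\lnot p1 \lor (p4 \land (p1 \lor (p2 \leftrightarrow p5))))  //  \lnot p4.
  branch 1 (add \lnot (\lnot p1 \lor (p4 \land (p1 \lor (p2 \leftrightarrow p5))))):
    \lnot (\lnot p1 \lor (p4 \land (p1 \lor (p2 \leftrightarrow p5)))): α-rule — add \lnot \lnot p1, \lnot (p4 \land (p1 \lor (p2 \leftrightarrow p5))).
    (((p3 \lor (p3 \land p2)) \to p4) \lor p3): β-rule — branch into ((p3 \lor (p3 \land p2)) \to p4)  //  p3.
      branch 1.1 (add ((p3 \lor (p3 \land p2)) \to p4)):
        \lnot (p4 \land (p1 \lor (p2 \leftrightarrow p5))): β-rule — branch into \lnot p4  //  \lnot (p1 \lor (p2 \leftrightarrow p5)).
          branch 1.1.1 (add \lnot p4):
            ((p3 \lor (p3 \land p2)) \to p4): β-rule — branch into \lnot (p3 \lor (p3 \land p2))  //  p4.
              branch 1.1.1.1 (add \lnot (p3 \lor (p3 \land p2))):
                \lnot (p3 \lor (p3 \land p2)): α-rule — add \lnot p3, \lnot (p3 \land p2).
                × closes — contains both p3 and \lnot p3.
              branch 1.1.1.2 (add p4):
                × closes — contains both p4 and \lnot p4.
          branch 1.1.2 (add \lnot (p1 \lor (p2 \leftrightarrow p5))):
            \lnot (p1 \lor (p2 \leftrightarrow p5)): α-rule — add \lnot p1, \lnot (p2 \leftrightarrow p5).
            × closes — contains both p1 and \lnot p1.
      branch 1.2 (add p3):
        \lnot (p4 \land (p1 \lor (p2 \leftrightarrow p5))): β-rule — branch into \lnot p4  //  \lnot (p1 \lor (p2 \leftrightarrow p5)).
          branch 1.2.1 (add \lnot p4):
            ○ open, literals {p1=1, p3=1, p4=0}.
          branch 1.2.2 (add \lnot (p1 \lor (p2 \leftrightarrow p5))):
            \lnot (p1 \lor (p2 \leftrightarrow p5)): α-rule — add \lnot p1, \lnot (p2 \leftrightarrow p5).
            × closes — contains both p1 and \lnot p1.
  branch 2 (add \lnot p4):
    (((p3 \lor (p3 \land p2)) \to p4) \lor p3): β-rule — branch into ((p3 \lor (p3 \land p2)) \to p4)  //  p3.
      branch 2.1 (add ((p3 \lor (p3 \land p2)) \to p4)):
        ((p3 \lor (p3 \land p2)) \to p4): β-rule — branch into \lnot (p3 \lor (p3 \land p2))  //  p4.
          branch 2.1.1 (add \lnot (p3 \lor (p3 \land p2))):
            \lnot (p3 \lor (p3 \land p2)): α-rule — add \lnot p3, \lnot (p3 \land p2).
            × closes — contains both p3 and \lnot p3.
          branch 2.1.2 (add p4):
            × closes — contains both p4 and \lnot p4.
      branch 2.2 (add p3):
        ○ open, literals {p3=1, p4=0}.
6 branches closed, 2 open.
An open branch gives a countermodel: p1=1, p3=1, p4=0 (unmentioned atoms arbitrary); under it the original formula is false.

Not valid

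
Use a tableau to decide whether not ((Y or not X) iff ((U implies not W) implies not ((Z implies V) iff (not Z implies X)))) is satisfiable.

Initial set: {not ((Y or not X) iff ((U implies not W) implies not ((Z implies V) iff (not Z implies X))))}.
not ((Y or not X) iff ((U implies not W) implies not ((Z implies V) iff (not Z implies X)))): β-rule — branch into (Y or not X), not ((U implies not W) implies not ((Z implies V) iff (not Z implies X)))  //  not (Y or not X), ((U implies not W) implies not ((Z implies V) iff (not Z implies X))).
  branch 1 (add (Y or not X), not ((U implies not W) implies not ((Z implies V) iff (not Z implies X)))):
    not ((U implies not W) implies not ((Z implies V) iff (not Z implies X))): α-rule — add (U implies not W), not not ((Z implies V) iff (not Z implies X)).
    (Y or not X): β-rule — branch into Y  //  not X.
      branch 1.1 (add Y):
        (U implies not W): β-rule — branch into not U  //  not W.
          branch 1.1.1 (add not U):
            not not ((Z implies V) iff (not Z implies X)): β-rule — branch into (Z implies V), (not Z implies X)  //  not (Z implies V), not (not Z implies X).
              branch 1.1.1.1 (add (Z implies V), (not Z implies X)):
                (Z implies V): β-rule — branch into not Z  //  V.
                  branch 1.1.1.1.1 (add not Z):
                    (not Z implies X): β-rule — branch into not not Z  //  X.
                      branch 1.1.1.1.1.1 (add not not Z):
                        × closes — contains both Z and not Z.
                      branch 1.1.1.1.1.2 (add X):
                        ○ open, literals {U=false, X=true, Y=true, Z=false}.
                  branch 1.1.1.1.2 (add V):
                    (not Z implies X): β-rule — branch into not not Z  //  X.
                      branch 1.1.1.1.2.1 (add not not Z):
                        ○ open, literals {U=false, V=true, Y=true, Z=true}.
                      branch 1.1.1.1.2.2 (add X):
                        ○ open, literals {U=false, V=true, X=true, Y=true}.
              branch 1.1.1.2 (add not (Z implies V), not (not Z implies X)):
                not (Z implies V): α-rule — add Z, not V.
                not (not Z implies X): α-rule — add not Z, not X.
                × closes — contains both Z and not Z.
          branch 1.1.2 (add not W):
            not not ((Z implies V) iff (not Z implies X)): β-rule — branch into (Z implies V), (not Z implies X)  //  not (Z implies V), not (not Z implies X).
              branch 1.1.2.1 (add (Z implies V), (not Z implies X)):
                (Z implies V): β-rule — branch into not Z  //  V.
                  branch 1.1.2.1.1 (add not Z):
                    (not Z implies X): β-rule — branch into not not Z  //  X.
                      branch 1.1.2.1.1.1 (add not not Z):
                        × closes — contains both Z and not Z.
                      branch 1.1.2.1.1.2 (add X):
                        ○ open, literals {W=false, X=true, Y=true, Z=false}.
                  branch 1.1.2.1.2 (add V):
                    (not Z implies X): β-rule — branch into not not Z  //  X.
                      branch 1.1.2.1.2.1 (add not not Z):
                        ○ open, literals {V=true, W=false, Y=true, Z=true}.
                      branch 1.1.2.1.2.2 (add X):
                        ○ open, literals {V=true, W=false, X=true, Y=true}.
              branch 1.1.2.2 (add not (Z implies V), not (not Z implies X)):
                not (Z implies V): α-rule — add Z, not V.
                not (not Z implies X): α-rule — add not Z, not X.
                × closes — contains both Z and not Z.
      branch 1.2 (add not X):
        (U implies not W): β-rule — branch into not U  //  not W.
          branch 1.2.1 (add not U):
            not not ((Z implies V) iff (not Z implies X)): β-rule — branch into (Z implies V), (not Z implies X)  //  not (Z implies V), not (not Z implies X).
              branch 1.2.1.1 (add (Z implies V), (not Z implies X)):
                (Z implies V): β-rule — branch into not Z  //  V.
                  branch 1.2.1.1.1 (add not Z):
                    (not Z implies X): β-rule — branch into not not Z  //  X.
                      branch 1.2.1.1.1.1 (add not not Z):
                        × closes — contains both Z and not Z.
                      branch 1.2.1.1.1.2 (add X):
                        × closes — contains both X and not X.
                  branch 1.2.1.1.2 (add V):
                    (not Z implies X): β-rule — branch into not not Z  //  X.
                      branch 1.2.1.1.2.1 (add not not Z):
                        ○ open, literals {U=false, V=true, X=false, Z=true}.
                      branch 1.2.1.1.2.2 (add X):
                        × closes — contains both X and not X.
              branch 1.2.1.2 (add not (Z implies V), not (not Z implies X)):
                not (Z implies V): α-rule — add Z, not V.
                not (not Z implies X): α-rule — add not Z, not X.
                × closes — contains both Z and not Z.
          branch 1.2.2 (add not W):
            not not ((Z implies V) iff (not Z implies X)): β-rule — branch into (Z implies V), (not Z implies X)  //  not (Z implies V), not (not Z implies X).
              branch 1.2.2.1 (add (Z implies V), (not Z implies X)):
                (Z implies V): β-rule — branch into not Z  //  V.
                  branch 1.2.2.1.1 (add not Z):
                    (not Z implies X): β-rule — branch into not not Z  //  X.
                      branch 1.2.2.1.1.1 (add not not Z):
                        × closes — contains both Z and not Z.
                      branch 1.2.2.1.1.2 (add X):
                        × closes — contains both X and not X.
                  branch 1.2.2.1.2 (add V):
                    (not Z implies X): β-rule — branch into not not Z  //  X.
                      branch 1.2.2.1.2.1 (add not not Z):
                        ○ open, literals {V=true, W=false, X=false, Z=true}.
                      branch 1.2.2.1.2.2 (add X):
                        × closes — contains both X and not X.
              branch 1.2.2.2 (add not (Z implies V), not (not Z implies X)):
                not (Z implies V): α-rule — add Z, not V.
                not (not Z implies X): α-rule — add not Z, not X.
                × closes — contains both Z and not Z.
  branch 2 (add not (Y or not X), ((U implies not W) implies not ((Z implies V) iff (not Z implies X)))):
    not (Y or not X): α-rule — add not Y, not not X.
    ((U implies not W) implies not ((Z implies V) iff (not Z implies X))): β-rule — branch into not (U implies not W)  //  not ((Z implies V) iff (not Z implies X)).
      branch 2.1 (add not (U implies not W)):
        not (U implies not W): α-rule — add U, not not W.
        ○ open, literals {U=true, W=true, X=true, Y=false}.
      branch 2.2 (add not ((Z implies V) iff (not Z implies X))):
        not ((Z implies V) iff (not Z implies X)): β-rule — branch into (Z implies V), not (not Z implies X)  //  not (Z implies V), (not Z implies X).
          branch 2.2.1 (add (Z implies V), not (not Z implies X)):
            not (not Z implies X): α-rule — add not Z, not X.
            × closes — contains both X and not X.
          branch 2.2.2 (add not (Z implies V), (not Z implies X)):
            not (Z implies V): α-rule — add Z, not V.
            (not Z implies X): β-rule — branch into not not Z  //  X.
              branch 2.2.2.1 (add not not Z):
                ○ open, literals {V=false, X=true, Y=false, Z=true}.
              branch 2.2.2.2 (add X):
                ○ open, literals {V=false, X=true, Y=false, Z=true}.
13 branches closed, 11 open.
An open branch gives a satisfying assignment: U=false, X=true, Y=true, Z=false.

Satisfiable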